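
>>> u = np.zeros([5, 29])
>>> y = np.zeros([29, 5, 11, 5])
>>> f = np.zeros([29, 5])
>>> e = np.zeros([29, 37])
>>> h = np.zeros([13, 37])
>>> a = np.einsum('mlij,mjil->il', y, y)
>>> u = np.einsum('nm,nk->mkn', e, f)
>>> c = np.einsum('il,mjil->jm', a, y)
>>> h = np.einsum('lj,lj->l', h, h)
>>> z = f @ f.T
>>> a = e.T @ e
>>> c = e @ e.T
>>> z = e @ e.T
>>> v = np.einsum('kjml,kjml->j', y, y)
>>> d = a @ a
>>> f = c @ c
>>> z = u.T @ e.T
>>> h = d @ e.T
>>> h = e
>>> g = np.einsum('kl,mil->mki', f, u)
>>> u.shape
(37, 5, 29)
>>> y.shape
(29, 5, 11, 5)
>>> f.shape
(29, 29)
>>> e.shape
(29, 37)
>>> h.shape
(29, 37)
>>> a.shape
(37, 37)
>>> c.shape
(29, 29)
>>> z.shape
(29, 5, 29)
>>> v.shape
(5,)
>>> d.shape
(37, 37)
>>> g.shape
(37, 29, 5)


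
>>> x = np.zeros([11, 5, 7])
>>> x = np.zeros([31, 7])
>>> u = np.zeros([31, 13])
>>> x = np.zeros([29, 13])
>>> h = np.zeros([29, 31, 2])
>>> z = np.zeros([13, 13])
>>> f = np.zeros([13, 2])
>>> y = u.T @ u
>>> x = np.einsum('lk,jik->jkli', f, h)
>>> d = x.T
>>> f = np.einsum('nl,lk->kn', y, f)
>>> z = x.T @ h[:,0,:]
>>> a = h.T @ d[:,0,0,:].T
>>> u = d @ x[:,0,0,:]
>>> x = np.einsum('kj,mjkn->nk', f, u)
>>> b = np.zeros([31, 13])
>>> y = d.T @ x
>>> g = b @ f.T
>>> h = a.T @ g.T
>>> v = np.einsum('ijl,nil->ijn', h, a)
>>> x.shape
(31, 2)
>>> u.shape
(31, 13, 2, 31)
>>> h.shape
(31, 31, 31)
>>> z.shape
(31, 13, 2, 2)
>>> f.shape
(2, 13)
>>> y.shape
(29, 2, 13, 2)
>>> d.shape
(31, 13, 2, 29)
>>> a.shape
(2, 31, 31)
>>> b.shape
(31, 13)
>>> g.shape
(31, 2)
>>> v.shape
(31, 31, 2)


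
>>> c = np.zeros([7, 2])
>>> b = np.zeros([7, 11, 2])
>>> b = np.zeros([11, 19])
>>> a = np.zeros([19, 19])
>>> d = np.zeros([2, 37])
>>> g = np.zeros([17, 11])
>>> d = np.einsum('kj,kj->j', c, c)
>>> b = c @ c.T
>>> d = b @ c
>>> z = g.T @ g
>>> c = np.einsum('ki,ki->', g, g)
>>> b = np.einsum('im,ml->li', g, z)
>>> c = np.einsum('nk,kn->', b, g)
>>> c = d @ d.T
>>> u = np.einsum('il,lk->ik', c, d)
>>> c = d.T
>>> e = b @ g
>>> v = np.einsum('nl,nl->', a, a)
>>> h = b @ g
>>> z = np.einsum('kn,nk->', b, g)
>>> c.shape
(2, 7)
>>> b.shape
(11, 17)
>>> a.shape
(19, 19)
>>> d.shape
(7, 2)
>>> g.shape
(17, 11)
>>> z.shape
()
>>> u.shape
(7, 2)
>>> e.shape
(11, 11)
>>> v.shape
()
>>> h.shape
(11, 11)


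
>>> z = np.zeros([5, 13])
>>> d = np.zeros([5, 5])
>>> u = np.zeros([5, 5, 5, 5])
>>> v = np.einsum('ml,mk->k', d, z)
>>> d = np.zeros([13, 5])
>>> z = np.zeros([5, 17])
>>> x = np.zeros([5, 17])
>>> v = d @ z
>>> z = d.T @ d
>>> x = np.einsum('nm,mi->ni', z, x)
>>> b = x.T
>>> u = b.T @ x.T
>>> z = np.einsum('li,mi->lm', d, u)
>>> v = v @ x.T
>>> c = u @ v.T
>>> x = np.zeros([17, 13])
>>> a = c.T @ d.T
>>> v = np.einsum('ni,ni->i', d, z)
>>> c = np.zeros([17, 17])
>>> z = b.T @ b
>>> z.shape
(5, 5)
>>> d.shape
(13, 5)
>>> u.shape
(5, 5)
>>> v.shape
(5,)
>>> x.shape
(17, 13)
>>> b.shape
(17, 5)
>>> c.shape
(17, 17)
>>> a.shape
(13, 13)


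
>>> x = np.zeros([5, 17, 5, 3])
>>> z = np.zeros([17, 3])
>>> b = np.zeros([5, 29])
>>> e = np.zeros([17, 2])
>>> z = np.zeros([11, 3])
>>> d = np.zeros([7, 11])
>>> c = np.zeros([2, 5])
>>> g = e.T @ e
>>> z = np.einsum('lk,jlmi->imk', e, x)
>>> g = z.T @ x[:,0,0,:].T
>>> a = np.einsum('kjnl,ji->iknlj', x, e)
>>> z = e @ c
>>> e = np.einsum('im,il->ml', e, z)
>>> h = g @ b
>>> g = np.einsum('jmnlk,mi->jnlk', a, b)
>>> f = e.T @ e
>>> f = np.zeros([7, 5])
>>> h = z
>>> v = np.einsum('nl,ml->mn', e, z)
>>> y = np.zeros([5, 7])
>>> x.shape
(5, 17, 5, 3)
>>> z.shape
(17, 5)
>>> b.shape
(5, 29)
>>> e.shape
(2, 5)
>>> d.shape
(7, 11)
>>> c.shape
(2, 5)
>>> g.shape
(2, 5, 3, 17)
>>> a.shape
(2, 5, 5, 3, 17)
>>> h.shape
(17, 5)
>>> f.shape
(7, 5)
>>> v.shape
(17, 2)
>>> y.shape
(5, 7)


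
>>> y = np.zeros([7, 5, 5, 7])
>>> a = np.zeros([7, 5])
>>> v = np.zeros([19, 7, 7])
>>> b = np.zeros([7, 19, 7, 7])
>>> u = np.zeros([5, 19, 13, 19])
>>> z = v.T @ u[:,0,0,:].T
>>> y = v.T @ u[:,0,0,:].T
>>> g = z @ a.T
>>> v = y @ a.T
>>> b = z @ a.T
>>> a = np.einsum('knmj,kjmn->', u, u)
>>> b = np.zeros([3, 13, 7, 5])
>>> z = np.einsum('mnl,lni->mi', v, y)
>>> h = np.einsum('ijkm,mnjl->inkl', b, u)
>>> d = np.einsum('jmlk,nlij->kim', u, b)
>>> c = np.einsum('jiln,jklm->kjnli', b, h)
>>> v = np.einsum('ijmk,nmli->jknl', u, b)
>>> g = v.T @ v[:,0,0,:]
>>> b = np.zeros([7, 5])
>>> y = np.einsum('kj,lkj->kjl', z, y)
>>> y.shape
(7, 5, 7)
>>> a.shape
()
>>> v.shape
(19, 19, 3, 7)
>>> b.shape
(7, 5)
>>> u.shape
(5, 19, 13, 19)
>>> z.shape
(7, 5)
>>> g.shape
(7, 3, 19, 7)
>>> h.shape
(3, 19, 7, 19)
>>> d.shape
(19, 7, 19)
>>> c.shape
(19, 3, 5, 7, 13)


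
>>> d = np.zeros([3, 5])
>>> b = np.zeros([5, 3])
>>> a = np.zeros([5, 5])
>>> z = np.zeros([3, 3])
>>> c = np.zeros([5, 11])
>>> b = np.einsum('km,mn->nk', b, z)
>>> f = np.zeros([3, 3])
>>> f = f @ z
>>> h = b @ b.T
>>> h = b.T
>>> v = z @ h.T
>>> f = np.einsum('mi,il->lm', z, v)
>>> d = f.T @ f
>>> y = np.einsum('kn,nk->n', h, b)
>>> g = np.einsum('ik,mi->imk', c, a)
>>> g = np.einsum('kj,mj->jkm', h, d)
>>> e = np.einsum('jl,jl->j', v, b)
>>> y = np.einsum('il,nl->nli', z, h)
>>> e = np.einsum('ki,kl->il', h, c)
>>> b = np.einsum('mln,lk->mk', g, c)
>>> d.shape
(3, 3)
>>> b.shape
(3, 11)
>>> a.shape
(5, 5)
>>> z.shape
(3, 3)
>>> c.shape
(5, 11)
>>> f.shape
(5, 3)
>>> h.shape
(5, 3)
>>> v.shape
(3, 5)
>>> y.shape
(5, 3, 3)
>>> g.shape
(3, 5, 3)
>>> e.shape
(3, 11)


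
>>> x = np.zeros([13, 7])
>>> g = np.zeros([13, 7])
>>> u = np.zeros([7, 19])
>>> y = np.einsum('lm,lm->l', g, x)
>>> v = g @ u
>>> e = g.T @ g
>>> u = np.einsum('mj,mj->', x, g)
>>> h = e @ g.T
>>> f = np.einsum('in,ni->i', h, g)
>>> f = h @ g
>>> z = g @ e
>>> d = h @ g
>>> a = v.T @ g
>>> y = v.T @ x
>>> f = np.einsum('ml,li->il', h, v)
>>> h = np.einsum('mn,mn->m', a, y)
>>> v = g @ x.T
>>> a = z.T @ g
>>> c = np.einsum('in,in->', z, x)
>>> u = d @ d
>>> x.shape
(13, 7)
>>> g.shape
(13, 7)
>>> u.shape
(7, 7)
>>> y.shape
(19, 7)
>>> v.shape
(13, 13)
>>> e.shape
(7, 7)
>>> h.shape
(19,)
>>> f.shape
(19, 13)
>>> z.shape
(13, 7)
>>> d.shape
(7, 7)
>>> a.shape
(7, 7)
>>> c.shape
()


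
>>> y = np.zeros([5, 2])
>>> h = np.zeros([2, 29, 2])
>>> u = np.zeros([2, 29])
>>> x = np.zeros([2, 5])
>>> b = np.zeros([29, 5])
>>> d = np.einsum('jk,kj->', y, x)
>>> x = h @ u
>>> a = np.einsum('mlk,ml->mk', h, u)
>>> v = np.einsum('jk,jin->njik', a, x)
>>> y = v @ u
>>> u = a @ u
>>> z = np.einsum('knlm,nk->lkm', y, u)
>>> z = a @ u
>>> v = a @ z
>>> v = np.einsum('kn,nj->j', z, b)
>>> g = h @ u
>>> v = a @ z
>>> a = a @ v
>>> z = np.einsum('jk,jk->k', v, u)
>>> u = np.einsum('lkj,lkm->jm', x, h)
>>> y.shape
(29, 2, 29, 29)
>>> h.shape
(2, 29, 2)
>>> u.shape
(29, 2)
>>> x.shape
(2, 29, 29)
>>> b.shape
(29, 5)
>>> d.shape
()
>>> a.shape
(2, 29)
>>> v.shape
(2, 29)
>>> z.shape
(29,)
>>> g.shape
(2, 29, 29)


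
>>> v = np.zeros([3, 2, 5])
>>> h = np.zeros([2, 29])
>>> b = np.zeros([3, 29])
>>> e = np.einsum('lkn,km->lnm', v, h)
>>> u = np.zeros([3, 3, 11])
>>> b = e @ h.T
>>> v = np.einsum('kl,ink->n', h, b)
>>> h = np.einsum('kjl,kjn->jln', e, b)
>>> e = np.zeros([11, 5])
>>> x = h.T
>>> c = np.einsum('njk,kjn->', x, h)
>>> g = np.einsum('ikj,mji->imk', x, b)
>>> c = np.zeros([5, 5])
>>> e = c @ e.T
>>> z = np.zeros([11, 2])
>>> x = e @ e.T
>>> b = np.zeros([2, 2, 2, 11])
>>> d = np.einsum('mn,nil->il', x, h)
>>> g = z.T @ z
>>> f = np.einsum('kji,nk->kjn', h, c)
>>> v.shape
(5,)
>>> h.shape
(5, 29, 2)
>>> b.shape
(2, 2, 2, 11)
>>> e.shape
(5, 11)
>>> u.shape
(3, 3, 11)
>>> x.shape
(5, 5)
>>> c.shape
(5, 5)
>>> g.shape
(2, 2)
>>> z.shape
(11, 2)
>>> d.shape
(29, 2)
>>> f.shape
(5, 29, 5)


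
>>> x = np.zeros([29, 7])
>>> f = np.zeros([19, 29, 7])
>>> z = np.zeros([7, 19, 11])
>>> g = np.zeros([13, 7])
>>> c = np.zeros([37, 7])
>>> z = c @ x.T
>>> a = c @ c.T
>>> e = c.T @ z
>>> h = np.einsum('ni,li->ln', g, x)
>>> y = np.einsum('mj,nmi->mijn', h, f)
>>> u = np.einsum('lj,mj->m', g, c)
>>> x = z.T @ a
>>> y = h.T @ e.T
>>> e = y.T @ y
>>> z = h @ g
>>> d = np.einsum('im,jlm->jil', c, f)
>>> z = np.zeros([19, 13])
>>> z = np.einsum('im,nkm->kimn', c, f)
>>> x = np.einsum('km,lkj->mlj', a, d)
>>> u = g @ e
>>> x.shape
(37, 19, 29)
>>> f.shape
(19, 29, 7)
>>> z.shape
(29, 37, 7, 19)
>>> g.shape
(13, 7)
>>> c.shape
(37, 7)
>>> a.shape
(37, 37)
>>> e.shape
(7, 7)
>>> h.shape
(29, 13)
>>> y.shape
(13, 7)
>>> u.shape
(13, 7)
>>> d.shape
(19, 37, 29)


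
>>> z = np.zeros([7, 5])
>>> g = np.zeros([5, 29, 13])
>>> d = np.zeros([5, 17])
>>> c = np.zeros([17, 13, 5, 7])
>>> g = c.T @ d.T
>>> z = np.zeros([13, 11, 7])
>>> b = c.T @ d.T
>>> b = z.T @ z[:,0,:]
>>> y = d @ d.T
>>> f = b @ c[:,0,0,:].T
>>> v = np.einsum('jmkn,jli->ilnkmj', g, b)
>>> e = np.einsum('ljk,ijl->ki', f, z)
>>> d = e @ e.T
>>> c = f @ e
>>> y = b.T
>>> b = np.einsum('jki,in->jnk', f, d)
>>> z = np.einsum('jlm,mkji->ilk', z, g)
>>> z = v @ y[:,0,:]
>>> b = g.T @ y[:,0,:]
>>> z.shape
(7, 11, 5, 13, 5, 7)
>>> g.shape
(7, 5, 13, 5)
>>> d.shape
(17, 17)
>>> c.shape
(7, 11, 13)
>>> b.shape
(5, 13, 5, 7)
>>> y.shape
(7, 11, 7)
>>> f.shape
(7, 11, 17)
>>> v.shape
(7, 11, 5, 13, 5, 7)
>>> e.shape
(17, 13)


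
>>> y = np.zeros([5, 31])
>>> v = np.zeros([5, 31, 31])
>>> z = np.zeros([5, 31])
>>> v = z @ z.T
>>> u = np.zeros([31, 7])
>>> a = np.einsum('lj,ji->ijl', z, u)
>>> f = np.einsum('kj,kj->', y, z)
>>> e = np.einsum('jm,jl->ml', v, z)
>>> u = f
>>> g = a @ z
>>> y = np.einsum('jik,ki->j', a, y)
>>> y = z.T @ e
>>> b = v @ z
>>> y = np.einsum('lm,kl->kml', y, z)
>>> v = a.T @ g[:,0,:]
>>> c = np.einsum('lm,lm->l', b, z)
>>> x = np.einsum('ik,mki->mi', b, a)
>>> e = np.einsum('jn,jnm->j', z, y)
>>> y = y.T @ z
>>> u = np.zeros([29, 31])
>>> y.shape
(31, 31, 31)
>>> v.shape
(5, 31, 31)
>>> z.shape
(5, 31)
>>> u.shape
(29, 31)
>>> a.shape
(7, 31, 5)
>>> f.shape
()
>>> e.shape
(5,)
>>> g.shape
(7, 31, 31)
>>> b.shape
(5, 31)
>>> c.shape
(5,)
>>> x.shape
(7, 5)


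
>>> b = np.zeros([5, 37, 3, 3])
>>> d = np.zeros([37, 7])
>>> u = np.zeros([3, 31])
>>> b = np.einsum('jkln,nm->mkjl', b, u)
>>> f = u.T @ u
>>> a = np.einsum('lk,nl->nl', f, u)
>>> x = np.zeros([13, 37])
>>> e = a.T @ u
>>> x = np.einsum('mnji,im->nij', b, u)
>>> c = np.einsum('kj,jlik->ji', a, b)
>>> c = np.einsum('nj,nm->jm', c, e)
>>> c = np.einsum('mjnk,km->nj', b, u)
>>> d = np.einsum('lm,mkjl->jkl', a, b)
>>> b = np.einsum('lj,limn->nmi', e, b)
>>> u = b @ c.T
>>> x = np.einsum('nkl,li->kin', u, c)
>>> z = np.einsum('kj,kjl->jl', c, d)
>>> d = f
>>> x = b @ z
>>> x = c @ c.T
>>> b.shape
(3, 5, 37)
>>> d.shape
(31, 31)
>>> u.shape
(3, 5, 5)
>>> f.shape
(31, 31)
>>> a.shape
(3, 31)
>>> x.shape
(5, 5)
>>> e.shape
(31, 31)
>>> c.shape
(5, 37)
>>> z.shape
(37, 3)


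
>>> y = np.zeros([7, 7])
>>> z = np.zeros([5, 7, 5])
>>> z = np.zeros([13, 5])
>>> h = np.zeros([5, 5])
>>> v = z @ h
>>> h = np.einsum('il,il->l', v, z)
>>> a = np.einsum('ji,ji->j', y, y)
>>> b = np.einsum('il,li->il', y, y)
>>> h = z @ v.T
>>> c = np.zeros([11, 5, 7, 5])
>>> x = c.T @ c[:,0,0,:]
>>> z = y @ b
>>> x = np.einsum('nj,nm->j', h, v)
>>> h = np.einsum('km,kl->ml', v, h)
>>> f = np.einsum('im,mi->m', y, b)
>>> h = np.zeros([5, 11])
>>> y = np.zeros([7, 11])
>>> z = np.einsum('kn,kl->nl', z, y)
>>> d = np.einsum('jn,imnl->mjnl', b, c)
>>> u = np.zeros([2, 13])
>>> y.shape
(7, 11)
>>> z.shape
(7, 11)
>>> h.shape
(5, 11)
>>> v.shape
(13, 5)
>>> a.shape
(7,)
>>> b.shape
(7, 7)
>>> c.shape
(11, 5, 7, 5)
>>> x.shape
(13,)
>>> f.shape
(7,)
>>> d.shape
(5, 7, 7, 5)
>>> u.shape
(2, 13)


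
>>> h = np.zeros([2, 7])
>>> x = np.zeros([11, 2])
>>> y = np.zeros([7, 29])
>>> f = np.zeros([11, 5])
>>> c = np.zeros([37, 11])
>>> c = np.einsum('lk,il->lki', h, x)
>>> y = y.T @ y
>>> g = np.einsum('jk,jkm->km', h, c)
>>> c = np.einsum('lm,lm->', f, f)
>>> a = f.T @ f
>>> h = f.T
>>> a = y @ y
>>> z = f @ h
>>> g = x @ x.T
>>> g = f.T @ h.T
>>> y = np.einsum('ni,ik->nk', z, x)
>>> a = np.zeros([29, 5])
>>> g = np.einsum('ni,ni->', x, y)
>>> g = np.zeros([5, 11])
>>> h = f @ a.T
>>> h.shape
(11, 29)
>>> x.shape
(11, 2)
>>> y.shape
(11, 2)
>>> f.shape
(11, 5)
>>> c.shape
()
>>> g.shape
(5, 11)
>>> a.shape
(29, 5)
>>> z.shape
(11, 11)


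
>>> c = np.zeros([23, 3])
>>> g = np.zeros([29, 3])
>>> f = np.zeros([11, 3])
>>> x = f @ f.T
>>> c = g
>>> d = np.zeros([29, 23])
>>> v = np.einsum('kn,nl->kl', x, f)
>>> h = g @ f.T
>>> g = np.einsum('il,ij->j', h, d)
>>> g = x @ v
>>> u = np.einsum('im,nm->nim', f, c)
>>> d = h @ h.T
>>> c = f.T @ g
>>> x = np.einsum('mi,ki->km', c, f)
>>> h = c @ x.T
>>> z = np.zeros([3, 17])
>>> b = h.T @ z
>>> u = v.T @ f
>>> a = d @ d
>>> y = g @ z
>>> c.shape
(3, 3)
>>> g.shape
(11, 3)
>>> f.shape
(11, 3)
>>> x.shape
(11, 3)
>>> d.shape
(29, 29)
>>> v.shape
(11, 3)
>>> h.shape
(3, 11)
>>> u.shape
(3, 3)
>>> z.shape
(3, 17)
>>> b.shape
(11, 17)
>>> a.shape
(29, 29)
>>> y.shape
(11, 17)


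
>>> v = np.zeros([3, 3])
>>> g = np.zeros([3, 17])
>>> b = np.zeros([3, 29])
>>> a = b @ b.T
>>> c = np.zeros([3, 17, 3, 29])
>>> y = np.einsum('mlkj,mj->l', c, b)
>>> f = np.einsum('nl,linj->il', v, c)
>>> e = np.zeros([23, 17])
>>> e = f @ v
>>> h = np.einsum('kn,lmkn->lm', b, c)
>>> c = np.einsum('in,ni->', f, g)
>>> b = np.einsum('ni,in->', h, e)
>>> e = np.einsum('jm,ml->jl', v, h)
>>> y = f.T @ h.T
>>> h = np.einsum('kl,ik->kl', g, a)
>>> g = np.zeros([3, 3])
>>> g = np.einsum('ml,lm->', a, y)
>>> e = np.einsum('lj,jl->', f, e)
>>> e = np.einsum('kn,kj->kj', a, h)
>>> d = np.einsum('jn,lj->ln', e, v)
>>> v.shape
(3, 3)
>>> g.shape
()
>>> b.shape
()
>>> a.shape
(3, 3)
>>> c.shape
()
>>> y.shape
(3, 3)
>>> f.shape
(17, 3)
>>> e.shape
(3, 17)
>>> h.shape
(3, 17)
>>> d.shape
(3, 17)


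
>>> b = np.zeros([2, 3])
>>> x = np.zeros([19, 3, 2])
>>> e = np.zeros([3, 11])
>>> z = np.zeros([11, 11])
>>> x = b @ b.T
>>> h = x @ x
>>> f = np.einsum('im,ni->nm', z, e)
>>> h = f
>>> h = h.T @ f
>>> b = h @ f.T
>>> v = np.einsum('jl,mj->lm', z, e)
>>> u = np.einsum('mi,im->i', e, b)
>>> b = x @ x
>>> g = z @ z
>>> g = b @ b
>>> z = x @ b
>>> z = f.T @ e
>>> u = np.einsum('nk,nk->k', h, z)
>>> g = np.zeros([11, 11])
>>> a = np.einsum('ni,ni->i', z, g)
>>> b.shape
(2, 2)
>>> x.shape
(2, 2)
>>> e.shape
(3, 11)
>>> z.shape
(11, 11)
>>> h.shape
(11, 11)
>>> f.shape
(3, 11)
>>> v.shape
(11, 3)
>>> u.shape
(11,)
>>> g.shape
(11, 11)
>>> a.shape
(11,)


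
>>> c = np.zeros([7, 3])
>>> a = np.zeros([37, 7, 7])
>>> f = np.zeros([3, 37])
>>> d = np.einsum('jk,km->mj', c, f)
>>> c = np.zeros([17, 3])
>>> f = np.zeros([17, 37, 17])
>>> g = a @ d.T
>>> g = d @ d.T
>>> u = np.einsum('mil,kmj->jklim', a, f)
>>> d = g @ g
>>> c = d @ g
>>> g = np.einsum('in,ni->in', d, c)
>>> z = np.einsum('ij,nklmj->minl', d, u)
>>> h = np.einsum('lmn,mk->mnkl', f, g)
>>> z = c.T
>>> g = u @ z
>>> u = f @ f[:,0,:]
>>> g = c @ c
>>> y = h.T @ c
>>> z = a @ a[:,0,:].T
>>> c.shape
(37, 37)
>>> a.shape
(37, 7, 7)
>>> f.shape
(17, 37, 17)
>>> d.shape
(37, 37)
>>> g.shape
(37, 37)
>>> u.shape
(17, 37, 17)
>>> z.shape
(37, 7, 37)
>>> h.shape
(37, 17, 37, 17)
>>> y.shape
(17, 37, 17, 37)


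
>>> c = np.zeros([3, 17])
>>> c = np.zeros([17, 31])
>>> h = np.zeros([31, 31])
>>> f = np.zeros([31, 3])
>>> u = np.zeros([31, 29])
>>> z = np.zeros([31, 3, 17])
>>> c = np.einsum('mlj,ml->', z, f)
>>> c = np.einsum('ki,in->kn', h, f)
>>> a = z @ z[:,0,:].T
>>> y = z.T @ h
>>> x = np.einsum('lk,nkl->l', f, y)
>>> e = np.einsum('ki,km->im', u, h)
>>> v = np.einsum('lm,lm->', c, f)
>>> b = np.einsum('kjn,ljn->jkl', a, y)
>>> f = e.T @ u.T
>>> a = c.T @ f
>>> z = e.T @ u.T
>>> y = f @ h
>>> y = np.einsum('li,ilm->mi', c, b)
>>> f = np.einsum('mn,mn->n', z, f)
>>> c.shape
(31, 3)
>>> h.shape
(31, 31)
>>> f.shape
(31,)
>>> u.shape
(31, 29)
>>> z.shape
(31, 31)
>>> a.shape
(3, 31)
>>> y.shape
(17, 3)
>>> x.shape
(31,)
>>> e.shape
(29, 31)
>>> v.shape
()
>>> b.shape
(3, 31, 17)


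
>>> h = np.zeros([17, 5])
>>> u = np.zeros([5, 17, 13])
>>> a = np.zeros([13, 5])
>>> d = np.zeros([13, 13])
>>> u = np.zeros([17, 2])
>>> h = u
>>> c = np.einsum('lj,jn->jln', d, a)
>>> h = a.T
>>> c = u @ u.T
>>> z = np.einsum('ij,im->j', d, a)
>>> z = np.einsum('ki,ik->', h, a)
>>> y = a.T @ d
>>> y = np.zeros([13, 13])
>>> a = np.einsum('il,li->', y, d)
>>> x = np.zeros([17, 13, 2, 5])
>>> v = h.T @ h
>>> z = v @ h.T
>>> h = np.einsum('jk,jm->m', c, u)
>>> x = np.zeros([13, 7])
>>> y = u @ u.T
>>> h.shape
(2,)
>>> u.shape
(17, 2)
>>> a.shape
()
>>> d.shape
(13, 13)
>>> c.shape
(17, 17)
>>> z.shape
(13, 5)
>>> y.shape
(17, 17)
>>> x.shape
(13, 7)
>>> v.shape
(13, 13)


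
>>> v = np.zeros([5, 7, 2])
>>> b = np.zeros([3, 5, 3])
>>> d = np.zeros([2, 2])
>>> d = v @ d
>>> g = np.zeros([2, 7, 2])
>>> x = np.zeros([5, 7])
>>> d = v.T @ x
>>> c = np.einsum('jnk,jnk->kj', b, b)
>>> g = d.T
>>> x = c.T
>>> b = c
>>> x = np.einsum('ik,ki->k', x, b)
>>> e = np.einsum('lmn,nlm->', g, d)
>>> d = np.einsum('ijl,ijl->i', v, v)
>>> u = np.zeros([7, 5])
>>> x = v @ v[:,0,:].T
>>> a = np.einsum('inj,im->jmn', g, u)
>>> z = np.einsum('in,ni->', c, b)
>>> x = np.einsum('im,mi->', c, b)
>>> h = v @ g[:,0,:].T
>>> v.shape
(5, 7, 2)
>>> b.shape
(3, 3)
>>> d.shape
(5,)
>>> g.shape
(7, 7, 2)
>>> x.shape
()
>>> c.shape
(3, 3)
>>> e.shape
()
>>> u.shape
(7, 5)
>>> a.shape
(2, 5, 7)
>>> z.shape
()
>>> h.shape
(5, 7, 7)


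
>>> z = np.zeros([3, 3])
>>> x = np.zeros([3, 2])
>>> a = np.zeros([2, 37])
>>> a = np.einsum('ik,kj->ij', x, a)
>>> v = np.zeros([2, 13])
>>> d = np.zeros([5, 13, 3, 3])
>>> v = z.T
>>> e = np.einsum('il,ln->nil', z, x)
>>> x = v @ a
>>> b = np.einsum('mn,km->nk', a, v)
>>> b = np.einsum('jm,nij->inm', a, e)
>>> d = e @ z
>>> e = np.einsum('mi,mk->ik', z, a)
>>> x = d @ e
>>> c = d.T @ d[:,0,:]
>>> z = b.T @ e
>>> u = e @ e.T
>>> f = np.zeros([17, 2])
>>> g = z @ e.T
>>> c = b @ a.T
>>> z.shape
(37, 2, 37)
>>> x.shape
(2, 3, 37)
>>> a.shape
(3, 37)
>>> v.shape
(3, 3)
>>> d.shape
(2, 3, 3)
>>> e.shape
(3, 37)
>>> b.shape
(3, 2, 37)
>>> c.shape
(3, 2, 3)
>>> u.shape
(3, 3)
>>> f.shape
(17, 2)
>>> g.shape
(37, 2, 3)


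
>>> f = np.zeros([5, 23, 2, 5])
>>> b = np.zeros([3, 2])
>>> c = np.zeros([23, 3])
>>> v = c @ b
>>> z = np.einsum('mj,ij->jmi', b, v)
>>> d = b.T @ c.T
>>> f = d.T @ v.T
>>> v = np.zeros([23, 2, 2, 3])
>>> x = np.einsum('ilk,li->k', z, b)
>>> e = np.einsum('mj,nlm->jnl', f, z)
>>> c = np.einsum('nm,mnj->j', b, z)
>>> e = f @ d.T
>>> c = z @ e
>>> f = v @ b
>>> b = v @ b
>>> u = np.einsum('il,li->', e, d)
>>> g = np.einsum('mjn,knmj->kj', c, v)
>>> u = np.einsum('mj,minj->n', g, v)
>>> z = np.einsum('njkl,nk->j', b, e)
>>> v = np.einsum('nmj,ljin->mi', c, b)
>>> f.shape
(23, 2, 2, 2)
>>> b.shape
(23, 2, 2, 2)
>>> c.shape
(2, 3, 2)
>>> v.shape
(3, 2)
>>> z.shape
(2,)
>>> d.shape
(2, 23)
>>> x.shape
(23,)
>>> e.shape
(23, 2)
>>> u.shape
(2,)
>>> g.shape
(23, 3)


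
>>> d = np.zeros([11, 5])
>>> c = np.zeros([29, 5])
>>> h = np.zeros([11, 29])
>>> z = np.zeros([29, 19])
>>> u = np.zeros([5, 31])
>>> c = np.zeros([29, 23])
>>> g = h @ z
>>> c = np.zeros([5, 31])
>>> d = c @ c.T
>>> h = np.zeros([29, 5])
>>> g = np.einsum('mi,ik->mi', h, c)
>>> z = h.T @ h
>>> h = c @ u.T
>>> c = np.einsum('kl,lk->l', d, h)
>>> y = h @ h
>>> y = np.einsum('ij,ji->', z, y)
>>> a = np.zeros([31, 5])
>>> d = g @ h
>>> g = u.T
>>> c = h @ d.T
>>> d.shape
(29, 5)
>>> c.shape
(5, 29)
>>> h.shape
(5, 5)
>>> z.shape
(5, 5)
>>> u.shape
(5, 31)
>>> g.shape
(31, 5)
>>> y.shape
()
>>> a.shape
(31, 5)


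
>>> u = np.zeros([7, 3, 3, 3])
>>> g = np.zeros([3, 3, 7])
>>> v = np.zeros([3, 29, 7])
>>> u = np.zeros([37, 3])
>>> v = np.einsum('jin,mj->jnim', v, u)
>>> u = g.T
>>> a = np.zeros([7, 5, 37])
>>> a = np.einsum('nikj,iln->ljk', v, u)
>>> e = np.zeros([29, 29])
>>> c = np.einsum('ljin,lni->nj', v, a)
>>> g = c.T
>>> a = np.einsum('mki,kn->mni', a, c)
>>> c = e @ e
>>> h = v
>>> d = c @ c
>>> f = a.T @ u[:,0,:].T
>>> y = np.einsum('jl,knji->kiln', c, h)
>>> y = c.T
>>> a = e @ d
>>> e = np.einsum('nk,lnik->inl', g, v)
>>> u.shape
(7, 3, 3)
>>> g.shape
(7, 37)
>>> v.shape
(3, 7, 29, 37)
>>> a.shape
(29, 29)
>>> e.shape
(29, 7, 3)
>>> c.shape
(29, 29)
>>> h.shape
(3, 7, 29, 37)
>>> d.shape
(29, 29)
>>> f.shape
(29, 7, 7)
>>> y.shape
(29, 29)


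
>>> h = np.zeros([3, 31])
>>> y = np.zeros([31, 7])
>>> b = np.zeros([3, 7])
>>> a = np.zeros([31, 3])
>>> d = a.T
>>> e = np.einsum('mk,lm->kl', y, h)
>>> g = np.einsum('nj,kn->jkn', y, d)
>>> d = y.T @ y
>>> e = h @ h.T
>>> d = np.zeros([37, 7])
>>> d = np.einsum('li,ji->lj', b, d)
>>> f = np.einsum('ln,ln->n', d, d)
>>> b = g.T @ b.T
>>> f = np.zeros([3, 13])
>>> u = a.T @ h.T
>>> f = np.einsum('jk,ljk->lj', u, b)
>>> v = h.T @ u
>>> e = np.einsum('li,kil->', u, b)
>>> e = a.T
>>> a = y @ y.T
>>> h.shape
(3, 31)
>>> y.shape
(31, 7)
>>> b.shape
(31, 3, 3)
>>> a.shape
(31, 31)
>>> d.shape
(3, 37)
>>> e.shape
(3, 31)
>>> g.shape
(7, 3, 31)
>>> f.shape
(31, 3)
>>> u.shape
(3, 3)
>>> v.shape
(31, 3)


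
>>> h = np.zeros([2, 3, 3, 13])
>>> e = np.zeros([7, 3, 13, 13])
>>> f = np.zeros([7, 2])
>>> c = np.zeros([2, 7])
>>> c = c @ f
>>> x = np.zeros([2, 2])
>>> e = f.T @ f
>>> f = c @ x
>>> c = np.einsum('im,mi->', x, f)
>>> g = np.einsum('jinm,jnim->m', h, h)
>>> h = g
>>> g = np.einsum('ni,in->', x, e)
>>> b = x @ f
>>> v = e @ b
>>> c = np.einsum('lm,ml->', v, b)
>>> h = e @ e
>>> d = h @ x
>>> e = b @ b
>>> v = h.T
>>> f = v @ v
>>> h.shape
(2, 2)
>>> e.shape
(2, 2)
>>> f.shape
(2, 2)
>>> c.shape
()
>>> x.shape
(2, 2)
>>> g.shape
()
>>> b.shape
(2, 2)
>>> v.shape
(2, 2)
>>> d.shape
(2, 2)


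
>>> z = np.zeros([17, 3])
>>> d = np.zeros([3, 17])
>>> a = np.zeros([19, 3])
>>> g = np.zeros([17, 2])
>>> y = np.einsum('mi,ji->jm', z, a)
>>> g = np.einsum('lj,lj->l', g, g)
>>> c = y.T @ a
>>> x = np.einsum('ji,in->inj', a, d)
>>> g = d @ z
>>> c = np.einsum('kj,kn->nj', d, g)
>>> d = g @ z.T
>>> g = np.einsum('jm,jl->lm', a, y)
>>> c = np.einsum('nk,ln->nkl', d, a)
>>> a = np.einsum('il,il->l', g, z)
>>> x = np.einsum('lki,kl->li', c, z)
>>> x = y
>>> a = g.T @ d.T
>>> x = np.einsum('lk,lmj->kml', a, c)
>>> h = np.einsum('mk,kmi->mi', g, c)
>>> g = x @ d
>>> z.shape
(17, 3)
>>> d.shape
(3, 17)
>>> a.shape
(3, 3)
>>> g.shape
(3, 17, 17)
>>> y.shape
(19, 17)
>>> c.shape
(3, 17, 19)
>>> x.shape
(3, 17, 3)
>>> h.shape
(17, 19)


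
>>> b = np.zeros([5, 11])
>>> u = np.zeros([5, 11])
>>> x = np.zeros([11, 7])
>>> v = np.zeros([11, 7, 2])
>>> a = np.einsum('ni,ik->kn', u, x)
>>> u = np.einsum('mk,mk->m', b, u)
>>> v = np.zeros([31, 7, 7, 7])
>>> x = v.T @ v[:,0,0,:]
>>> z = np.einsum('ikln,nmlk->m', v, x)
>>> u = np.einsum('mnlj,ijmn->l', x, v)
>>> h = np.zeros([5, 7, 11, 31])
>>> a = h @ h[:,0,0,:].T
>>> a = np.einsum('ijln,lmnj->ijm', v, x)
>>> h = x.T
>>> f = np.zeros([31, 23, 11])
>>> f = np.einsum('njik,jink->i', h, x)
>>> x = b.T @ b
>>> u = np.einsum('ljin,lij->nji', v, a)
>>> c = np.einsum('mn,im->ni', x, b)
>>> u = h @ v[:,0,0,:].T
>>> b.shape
(5, 11)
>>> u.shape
(7, 7, 7, 31)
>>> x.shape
(11, 11)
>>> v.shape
(31, 7, 7, 7)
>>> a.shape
(31, 7, 7)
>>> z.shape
(7,)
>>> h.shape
(7, 7, 7, 7)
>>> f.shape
(7,)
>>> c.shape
(11, 5)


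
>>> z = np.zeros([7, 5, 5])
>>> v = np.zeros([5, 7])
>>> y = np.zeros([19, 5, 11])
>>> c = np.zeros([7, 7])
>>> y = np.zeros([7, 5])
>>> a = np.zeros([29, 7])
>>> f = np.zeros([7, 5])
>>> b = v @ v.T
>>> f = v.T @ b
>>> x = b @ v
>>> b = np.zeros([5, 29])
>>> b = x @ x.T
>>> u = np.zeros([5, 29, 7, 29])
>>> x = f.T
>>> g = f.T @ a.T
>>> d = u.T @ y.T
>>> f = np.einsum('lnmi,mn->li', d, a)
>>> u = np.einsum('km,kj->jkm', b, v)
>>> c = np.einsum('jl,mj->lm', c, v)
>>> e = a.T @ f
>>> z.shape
(7, 5, 5)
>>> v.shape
(5, 7)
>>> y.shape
(7, 5)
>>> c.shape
(7, 5)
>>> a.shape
(29, 7)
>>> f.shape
(29, 7)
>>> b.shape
(5, 5)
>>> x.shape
(5, 7)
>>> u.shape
(7, 5, 5)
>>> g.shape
(5, 29)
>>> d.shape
(29, 7, 29, 7)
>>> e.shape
(7, 7)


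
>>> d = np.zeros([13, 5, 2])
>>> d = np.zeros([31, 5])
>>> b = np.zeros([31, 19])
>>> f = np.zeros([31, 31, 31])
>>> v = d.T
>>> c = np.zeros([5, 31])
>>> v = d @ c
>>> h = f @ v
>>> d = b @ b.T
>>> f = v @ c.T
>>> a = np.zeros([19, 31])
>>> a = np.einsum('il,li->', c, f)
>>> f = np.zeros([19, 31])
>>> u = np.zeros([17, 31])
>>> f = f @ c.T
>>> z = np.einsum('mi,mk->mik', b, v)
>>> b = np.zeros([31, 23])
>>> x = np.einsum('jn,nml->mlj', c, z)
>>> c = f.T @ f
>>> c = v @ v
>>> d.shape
(31, 31)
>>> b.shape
(31, 23)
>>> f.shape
(19, 5)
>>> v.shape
(31, 31)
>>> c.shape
(31, 31)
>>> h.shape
(31, 31, 31)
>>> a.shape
()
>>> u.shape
(17, 31)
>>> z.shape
(31, 19, 31)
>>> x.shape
(19, 31, 5)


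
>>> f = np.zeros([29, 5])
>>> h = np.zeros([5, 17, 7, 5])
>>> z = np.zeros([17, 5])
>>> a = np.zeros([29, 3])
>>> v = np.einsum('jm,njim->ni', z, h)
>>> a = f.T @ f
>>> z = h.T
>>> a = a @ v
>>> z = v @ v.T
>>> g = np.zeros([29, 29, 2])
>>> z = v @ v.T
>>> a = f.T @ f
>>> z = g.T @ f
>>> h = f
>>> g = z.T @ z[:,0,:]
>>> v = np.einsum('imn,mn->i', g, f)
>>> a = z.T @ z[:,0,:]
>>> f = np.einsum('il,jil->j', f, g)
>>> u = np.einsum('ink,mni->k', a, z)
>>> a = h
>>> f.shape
(5,)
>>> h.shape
(29, 5)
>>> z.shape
(2, 29, 5)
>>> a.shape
(29, 5)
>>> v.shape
(5,)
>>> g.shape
(5, 29, 5)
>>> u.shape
(5,)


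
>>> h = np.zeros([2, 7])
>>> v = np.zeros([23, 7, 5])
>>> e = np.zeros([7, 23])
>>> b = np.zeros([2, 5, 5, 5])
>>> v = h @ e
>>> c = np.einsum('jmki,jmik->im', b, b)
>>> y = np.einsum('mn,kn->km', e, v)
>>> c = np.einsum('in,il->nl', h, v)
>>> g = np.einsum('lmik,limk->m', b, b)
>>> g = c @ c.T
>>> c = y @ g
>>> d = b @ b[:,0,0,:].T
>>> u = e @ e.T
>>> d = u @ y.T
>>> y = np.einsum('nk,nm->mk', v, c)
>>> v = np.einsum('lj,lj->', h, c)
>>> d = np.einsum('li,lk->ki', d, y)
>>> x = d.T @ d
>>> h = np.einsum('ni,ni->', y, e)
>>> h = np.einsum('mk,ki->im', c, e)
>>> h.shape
(23, 2)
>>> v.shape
()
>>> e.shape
(7, 23)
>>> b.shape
(2, 5, 5, 5)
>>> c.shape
(2, 7)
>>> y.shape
(7, 23)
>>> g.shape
(7, 7)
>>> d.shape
(23, 2)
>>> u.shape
(7, 7)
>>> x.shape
(2, 2)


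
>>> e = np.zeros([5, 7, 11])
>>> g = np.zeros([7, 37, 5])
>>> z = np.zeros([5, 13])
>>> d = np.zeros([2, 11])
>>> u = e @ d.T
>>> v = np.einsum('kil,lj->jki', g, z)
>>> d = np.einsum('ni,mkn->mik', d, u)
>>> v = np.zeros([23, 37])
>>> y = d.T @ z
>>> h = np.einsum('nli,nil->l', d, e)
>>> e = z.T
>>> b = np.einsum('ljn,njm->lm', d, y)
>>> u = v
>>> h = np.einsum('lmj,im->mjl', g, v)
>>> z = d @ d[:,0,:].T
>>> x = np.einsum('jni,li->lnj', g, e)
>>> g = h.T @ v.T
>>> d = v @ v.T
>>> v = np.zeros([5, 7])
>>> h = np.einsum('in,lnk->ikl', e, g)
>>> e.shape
(13, 5)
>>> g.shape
(7, 5, 23)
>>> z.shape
(5, 11, 5)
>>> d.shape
(23, 23)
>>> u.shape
(23, 37)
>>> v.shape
(5, 7)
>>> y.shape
(7, 11, 13)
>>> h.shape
(13, 23, 7)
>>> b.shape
(5, 13)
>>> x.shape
(13, 37, 7)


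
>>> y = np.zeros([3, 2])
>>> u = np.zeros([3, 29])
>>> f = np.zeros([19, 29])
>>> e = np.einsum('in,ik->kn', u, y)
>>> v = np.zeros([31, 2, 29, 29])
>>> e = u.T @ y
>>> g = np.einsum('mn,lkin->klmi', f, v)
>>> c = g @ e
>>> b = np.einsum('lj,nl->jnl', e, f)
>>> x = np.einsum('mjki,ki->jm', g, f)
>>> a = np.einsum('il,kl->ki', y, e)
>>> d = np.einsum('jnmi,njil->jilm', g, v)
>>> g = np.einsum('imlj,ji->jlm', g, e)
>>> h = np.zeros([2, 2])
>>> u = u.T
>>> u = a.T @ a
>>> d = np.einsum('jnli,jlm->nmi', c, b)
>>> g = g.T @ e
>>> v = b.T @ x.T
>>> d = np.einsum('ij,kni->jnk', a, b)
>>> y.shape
(3, 2)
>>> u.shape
(3, 3)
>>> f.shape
(19, 29)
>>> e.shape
(29, 2)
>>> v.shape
(29, 19, 31)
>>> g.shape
(31, 19, 2)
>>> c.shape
(2, 31, 19, 2)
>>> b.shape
(2, 19, 29)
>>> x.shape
(31, 2)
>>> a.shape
(29, 3)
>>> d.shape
(3, 19, 2)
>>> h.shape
(2, 2)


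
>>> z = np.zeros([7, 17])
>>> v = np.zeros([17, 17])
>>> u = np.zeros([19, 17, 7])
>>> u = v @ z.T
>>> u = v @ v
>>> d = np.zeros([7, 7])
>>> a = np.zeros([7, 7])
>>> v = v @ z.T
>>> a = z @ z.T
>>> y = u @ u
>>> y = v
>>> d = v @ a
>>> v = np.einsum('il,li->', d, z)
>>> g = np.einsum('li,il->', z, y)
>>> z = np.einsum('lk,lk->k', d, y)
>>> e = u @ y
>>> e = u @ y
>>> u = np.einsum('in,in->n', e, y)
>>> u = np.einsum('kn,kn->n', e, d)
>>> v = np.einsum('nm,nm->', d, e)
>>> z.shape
(7,)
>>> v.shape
()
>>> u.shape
(7,)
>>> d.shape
(17, 7)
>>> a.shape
(7, 7)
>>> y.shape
(17, 7)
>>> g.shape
()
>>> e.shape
(17, 7)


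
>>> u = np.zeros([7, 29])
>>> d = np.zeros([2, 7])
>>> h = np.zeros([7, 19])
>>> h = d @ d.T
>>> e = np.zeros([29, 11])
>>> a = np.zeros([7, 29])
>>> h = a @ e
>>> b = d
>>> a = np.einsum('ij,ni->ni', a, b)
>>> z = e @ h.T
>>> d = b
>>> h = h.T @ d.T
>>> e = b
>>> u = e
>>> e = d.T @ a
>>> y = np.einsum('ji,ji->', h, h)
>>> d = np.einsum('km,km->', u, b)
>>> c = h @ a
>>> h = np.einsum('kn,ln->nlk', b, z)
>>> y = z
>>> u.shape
(2, 7)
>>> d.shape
()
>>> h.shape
(7, 29, 2)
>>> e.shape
(7, 7)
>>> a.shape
(2, 7)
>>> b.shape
(2, 7)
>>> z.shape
(29, 7)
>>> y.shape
(29, 7)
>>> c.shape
(11, 7)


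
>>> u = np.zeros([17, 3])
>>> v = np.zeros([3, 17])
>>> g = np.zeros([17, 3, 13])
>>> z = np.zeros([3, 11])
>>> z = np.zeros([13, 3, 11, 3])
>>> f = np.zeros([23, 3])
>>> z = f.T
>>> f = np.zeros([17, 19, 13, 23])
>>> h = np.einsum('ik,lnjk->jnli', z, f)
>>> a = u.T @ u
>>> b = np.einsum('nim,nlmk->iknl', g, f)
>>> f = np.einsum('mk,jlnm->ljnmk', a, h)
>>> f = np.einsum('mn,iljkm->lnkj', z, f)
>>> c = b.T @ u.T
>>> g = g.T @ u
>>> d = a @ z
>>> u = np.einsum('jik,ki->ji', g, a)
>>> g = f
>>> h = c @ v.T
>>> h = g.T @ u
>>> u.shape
(13, 3)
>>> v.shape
(3, 17)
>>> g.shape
(13, 23, 3, 17)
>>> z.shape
(3, 23)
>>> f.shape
(13, 23, 3, 17)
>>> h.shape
(17, 3, 23, 3)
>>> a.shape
(3, 3)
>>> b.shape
(3, 23, 17, 19)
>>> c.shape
(19, 17, 23, 17)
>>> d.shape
(3, 23)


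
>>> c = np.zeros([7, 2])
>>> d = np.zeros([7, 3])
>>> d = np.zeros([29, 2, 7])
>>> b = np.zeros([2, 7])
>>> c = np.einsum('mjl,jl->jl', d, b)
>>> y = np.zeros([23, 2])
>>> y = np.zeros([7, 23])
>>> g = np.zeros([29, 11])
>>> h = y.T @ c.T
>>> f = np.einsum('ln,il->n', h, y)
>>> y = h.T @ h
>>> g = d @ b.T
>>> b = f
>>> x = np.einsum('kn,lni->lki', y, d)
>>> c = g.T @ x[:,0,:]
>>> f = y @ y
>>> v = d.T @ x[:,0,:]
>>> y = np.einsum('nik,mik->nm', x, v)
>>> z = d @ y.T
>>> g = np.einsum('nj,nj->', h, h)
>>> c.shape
(2, 2, 7)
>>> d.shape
(29, 2, 7)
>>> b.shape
(2,)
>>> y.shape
(29, 7)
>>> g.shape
()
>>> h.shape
(23, 2)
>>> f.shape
(2, 2)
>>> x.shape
(29, 2, 7)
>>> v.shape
(7, 2, 7)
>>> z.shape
(29, 2, 29)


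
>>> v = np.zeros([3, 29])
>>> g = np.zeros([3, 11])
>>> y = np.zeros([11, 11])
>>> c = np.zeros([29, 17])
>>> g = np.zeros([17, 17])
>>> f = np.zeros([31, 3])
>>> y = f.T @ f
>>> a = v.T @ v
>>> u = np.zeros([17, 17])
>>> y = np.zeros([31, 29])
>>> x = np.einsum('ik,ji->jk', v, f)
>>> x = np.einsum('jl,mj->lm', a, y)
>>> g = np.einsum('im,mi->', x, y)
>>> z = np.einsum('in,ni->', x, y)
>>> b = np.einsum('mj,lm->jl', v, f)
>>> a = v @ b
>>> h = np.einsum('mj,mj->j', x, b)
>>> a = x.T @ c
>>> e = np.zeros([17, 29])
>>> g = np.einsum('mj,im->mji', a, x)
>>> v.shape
(3, 29)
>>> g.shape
(31, 17, 29)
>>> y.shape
(31, 29)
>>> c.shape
(29, 17)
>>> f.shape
(31, 3)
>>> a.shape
(31, 17)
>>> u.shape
(17, 17)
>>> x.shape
(29, 31)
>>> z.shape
()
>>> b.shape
(29, 31)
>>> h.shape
(31,)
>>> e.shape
(17, 29)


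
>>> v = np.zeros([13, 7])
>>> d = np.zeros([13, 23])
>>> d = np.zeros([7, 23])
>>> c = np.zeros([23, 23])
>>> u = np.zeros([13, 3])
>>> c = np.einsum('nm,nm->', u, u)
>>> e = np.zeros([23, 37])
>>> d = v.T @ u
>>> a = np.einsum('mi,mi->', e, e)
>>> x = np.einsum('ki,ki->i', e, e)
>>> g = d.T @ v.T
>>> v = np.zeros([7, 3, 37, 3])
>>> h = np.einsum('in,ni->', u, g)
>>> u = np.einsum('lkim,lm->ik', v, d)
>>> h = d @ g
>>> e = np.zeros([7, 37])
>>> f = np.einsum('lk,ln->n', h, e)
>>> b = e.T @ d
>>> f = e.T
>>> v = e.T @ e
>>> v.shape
(37, 37)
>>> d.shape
(7, 3)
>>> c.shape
()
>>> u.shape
(37, 3)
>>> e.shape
(7, 37)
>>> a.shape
()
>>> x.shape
(37,)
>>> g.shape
(3, 13)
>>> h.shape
(7, 13)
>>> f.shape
(37, 7)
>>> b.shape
(37, 3)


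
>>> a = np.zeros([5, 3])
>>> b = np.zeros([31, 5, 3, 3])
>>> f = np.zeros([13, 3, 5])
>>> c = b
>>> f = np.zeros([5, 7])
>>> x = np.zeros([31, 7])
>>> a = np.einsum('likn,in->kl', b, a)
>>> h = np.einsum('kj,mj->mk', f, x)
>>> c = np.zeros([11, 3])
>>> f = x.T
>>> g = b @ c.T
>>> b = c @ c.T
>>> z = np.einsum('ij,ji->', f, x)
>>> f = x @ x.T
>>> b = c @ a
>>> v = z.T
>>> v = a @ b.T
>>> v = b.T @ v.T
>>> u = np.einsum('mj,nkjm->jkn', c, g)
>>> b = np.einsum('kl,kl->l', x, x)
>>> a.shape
(3, 31)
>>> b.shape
(7,)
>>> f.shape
(31, 31)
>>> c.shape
(11, 3)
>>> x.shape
(31, 7)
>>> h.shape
(31, 5)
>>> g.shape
(31, 5, 3, 11)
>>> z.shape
()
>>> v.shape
(31, 3)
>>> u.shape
(3, 5, 31)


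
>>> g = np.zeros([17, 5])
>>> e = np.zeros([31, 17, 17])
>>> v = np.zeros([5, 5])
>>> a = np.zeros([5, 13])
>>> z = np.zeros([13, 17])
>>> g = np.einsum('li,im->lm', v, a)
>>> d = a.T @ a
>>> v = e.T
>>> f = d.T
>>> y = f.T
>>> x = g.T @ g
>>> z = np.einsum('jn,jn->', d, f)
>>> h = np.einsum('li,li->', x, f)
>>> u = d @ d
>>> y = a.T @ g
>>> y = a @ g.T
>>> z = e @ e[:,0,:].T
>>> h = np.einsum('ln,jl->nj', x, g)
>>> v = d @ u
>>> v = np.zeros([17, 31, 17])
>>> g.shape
(5, 13)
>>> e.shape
(31, 17, 17)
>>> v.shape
(17, 31, 17)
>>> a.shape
(5, 13)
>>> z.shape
(31, 17, 31)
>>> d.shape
(13, 13)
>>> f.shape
(13, 13)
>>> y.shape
(5, 5)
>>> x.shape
(13, 13)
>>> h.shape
(13, 5)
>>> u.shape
(13, 13)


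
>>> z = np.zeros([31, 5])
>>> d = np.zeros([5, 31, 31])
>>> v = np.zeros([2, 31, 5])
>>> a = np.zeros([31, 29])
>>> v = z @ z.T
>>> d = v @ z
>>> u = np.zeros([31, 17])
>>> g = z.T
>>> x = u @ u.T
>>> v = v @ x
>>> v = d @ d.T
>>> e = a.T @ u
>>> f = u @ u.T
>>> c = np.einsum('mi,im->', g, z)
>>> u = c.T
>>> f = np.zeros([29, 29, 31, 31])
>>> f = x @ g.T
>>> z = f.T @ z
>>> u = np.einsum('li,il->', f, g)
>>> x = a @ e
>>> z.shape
(5, 5)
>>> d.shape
(31, 5)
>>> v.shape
(31, 31)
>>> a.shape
(31, 29)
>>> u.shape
()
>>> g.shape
(5, 31)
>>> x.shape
(31, 17)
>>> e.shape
(29, 17)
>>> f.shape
(31, 5)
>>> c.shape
()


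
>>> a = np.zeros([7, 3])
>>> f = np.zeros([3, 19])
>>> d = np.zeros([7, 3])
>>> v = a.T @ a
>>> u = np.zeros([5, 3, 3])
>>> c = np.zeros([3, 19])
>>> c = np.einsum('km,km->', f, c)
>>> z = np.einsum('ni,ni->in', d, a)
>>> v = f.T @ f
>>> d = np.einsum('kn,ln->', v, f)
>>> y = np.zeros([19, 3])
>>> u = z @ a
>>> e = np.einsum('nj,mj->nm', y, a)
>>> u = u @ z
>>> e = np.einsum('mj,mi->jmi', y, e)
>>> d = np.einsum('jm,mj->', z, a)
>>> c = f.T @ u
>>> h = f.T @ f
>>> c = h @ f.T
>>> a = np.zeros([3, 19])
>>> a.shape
(3, 19)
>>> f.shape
(3, 19)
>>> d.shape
()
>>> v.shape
(19, 19)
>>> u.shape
(3, 7)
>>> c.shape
(19, 3)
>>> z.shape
(3, 7)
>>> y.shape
(19, 3)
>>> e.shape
(3, 19, 7)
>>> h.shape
(19, 19)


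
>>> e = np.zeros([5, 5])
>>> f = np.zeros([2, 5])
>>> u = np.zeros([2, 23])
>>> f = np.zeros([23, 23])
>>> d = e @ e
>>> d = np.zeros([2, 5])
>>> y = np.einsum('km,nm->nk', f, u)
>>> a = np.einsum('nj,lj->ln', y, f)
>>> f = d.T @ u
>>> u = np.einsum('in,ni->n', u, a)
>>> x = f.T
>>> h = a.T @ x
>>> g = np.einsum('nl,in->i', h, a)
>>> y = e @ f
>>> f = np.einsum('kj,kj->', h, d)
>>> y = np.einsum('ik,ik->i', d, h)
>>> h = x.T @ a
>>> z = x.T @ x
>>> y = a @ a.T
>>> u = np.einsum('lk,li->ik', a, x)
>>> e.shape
(5, 5)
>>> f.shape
()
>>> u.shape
(5, 2)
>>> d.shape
(2, 5)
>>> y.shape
(23, 23)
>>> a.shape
(23, 2)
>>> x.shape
(23, 5)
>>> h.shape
(5, 2)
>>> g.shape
(23,)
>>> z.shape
(5, 5)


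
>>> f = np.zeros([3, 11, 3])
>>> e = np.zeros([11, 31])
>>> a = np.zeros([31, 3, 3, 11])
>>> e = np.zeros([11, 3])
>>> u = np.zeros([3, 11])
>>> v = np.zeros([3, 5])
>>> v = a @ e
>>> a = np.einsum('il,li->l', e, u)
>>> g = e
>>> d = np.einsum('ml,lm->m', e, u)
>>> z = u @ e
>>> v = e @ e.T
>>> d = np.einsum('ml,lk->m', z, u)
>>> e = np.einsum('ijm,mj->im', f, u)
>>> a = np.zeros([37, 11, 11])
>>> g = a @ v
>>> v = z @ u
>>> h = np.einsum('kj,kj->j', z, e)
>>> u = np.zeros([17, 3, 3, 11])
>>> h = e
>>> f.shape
(3, 11, 3)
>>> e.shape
(3, 3)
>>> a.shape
(37, 11, 11)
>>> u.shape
(17, 3, 3, 11)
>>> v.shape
(3, 11)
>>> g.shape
(37, 11, 11)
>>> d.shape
(3,)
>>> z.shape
(3, 3)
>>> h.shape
(3, 3)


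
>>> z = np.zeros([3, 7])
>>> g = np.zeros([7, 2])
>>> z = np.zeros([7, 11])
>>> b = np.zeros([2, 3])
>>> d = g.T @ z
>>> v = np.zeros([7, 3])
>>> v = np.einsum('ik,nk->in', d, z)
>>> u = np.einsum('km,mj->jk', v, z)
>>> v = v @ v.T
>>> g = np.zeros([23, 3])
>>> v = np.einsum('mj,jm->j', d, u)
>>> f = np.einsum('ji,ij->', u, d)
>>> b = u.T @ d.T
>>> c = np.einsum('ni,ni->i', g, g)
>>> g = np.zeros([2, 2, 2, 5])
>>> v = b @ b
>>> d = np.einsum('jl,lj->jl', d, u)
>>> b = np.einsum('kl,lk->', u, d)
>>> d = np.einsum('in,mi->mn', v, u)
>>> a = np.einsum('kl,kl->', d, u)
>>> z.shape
(7, 11)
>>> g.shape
(2, 2, 2, 5)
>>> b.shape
()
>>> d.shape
(11, 2)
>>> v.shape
(2, 2)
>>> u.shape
(11, 2)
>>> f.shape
()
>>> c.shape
(3,)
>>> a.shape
()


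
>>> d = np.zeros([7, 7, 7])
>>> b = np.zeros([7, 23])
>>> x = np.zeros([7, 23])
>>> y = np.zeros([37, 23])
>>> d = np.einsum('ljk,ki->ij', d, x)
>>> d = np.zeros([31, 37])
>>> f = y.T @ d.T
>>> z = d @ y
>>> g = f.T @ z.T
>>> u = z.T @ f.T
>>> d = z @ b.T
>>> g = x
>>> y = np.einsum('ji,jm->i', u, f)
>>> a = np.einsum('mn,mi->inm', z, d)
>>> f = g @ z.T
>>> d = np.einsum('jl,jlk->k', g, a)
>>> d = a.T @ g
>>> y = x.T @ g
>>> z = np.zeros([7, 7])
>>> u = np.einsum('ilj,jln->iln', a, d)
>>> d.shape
(31, 23, 23)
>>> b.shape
(7, 23)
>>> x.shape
(7, 23)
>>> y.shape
(23, 23)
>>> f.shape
(7, 31)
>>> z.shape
(7, 7)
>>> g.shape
(7, 23)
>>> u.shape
(7, 23, 23)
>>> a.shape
(7, 23, 31)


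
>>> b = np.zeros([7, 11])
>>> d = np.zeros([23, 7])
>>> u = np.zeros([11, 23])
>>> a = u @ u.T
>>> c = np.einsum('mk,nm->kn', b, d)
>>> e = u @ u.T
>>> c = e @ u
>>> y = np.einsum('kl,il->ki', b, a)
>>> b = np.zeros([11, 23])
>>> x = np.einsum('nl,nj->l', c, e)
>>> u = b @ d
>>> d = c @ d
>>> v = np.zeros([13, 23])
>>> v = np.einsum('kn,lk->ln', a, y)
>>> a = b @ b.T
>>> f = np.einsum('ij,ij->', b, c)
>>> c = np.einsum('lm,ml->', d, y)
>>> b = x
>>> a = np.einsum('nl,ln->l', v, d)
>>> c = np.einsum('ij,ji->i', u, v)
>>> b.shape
(23,)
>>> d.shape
(11, 7)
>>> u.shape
(11, 7)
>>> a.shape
(11,)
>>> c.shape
(11,)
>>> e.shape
(11, 11)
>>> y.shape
(7, 11)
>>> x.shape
(23,)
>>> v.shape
(7, 11)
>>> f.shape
()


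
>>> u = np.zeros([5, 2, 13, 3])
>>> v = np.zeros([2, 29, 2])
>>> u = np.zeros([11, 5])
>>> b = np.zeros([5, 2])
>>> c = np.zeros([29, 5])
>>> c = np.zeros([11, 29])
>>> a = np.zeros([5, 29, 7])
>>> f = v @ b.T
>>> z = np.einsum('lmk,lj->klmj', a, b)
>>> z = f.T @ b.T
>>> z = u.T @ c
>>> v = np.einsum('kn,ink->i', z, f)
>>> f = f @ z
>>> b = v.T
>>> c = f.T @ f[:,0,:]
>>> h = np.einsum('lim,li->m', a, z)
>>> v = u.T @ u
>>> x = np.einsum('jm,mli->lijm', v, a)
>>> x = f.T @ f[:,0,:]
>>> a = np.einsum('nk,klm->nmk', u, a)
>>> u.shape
(11, 5)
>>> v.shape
(5, 5)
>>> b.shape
(2,)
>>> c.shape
(29, 29, 29)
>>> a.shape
(11, 7, 5)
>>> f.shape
(2, 29, 29)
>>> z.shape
(5, 29)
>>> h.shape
(7,)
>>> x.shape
(29, 29, 29)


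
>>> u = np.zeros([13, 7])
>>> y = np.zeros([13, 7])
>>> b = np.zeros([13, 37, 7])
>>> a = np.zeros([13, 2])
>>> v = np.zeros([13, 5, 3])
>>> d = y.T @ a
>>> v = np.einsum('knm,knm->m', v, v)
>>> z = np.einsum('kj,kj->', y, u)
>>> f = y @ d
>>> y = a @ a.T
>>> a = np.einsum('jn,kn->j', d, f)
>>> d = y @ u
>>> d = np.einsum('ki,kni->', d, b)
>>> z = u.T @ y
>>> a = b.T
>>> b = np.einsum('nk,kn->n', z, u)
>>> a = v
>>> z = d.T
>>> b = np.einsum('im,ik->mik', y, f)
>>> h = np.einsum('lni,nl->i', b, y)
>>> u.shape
(13, 7)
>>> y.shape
(13, 13)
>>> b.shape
(13, 13, 2)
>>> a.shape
(3,)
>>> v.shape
(3,)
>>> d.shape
()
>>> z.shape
()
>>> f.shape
(13, 2)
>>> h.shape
(2,)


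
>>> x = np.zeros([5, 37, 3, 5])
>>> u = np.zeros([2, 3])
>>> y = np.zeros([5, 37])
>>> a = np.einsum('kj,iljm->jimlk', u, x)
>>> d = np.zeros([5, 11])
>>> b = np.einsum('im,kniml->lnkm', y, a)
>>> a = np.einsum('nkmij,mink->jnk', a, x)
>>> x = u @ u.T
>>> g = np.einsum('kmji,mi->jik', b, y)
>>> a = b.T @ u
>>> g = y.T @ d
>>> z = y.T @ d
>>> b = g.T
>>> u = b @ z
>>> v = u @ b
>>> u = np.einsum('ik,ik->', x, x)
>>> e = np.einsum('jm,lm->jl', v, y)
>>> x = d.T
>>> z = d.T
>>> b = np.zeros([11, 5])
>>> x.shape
(11, 5)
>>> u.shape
()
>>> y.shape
(5, 37)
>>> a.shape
(37, 3, 5, 3)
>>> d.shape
(5, 11)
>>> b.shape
(11, 5)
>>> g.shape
(37, 11)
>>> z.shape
(11, 5)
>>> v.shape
(11, 37)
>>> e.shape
(11, 5)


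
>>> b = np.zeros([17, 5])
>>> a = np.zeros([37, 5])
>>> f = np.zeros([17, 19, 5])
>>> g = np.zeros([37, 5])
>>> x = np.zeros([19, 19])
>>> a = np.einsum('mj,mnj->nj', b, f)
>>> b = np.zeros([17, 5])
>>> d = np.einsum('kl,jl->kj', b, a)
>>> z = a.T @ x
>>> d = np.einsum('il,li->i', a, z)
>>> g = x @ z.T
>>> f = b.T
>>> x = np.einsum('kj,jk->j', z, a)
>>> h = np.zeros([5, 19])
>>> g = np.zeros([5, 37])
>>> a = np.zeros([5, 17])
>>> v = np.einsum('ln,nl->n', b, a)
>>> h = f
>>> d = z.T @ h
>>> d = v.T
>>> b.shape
(17, 5)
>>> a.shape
(5, 17)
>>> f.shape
(5, 17)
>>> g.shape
(5, 37)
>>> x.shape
(19,)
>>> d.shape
(5,)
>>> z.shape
(5, 19)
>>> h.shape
(5, 17)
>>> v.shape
(5,)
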